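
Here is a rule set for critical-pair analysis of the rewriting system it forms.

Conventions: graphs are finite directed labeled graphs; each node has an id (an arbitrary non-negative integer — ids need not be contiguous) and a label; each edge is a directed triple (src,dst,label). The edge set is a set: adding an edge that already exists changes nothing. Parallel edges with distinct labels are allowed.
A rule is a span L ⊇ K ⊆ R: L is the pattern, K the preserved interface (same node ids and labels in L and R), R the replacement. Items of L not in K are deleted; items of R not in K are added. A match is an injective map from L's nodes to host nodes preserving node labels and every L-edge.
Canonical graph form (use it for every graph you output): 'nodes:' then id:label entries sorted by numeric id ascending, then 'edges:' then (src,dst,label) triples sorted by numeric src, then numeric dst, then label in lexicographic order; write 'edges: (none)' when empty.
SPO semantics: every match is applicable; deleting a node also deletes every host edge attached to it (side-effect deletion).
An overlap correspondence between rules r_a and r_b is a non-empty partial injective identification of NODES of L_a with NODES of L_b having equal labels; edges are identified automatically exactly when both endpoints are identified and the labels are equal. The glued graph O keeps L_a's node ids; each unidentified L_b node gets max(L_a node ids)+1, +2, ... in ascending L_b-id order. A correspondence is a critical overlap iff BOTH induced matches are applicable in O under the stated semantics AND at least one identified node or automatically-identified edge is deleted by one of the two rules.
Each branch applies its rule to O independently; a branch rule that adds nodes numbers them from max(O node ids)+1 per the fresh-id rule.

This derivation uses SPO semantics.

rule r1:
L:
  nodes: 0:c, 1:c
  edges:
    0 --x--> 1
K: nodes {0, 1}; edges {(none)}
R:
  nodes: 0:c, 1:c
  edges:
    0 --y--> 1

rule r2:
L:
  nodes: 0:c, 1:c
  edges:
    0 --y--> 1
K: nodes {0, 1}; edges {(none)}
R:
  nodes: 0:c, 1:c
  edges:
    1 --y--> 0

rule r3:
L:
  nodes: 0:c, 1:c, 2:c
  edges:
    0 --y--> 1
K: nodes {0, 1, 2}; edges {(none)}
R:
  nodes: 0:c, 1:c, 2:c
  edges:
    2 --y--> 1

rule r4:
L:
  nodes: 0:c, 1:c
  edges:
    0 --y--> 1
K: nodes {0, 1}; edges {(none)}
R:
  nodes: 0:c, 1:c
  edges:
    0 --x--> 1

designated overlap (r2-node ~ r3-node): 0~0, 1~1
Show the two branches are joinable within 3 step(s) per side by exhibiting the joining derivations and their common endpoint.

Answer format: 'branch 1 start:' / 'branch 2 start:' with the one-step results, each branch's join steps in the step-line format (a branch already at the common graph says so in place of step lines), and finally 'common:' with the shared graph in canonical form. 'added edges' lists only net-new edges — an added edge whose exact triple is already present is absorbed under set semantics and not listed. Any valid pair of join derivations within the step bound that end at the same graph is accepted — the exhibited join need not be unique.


branch 1 start:
nodes: 0:c, 1:c, 2:c
edges: (1,0,y)
branch 2 start:
nodes: 0:c, 1:c, 2:c
edges: (2,1,y)
branch 1 step 1: rule r2; match: 0->1, 1->0; deleted nodes (none); deleted edges (1,0,y); added nodes (none); added edges (0,1,y); result: nodes: 0:c, 1:c, 2:c edges: (0,1,y)
branch 2 step 1: rule r3; match: 0->2, 1->1, 2->0; deleted nodes (none); deleted edges (2,1,y); added nodes (none); added edges (0,1,y); result: nodes: 0:c, 1:c, 2:c edges: (0,1,y)
common:
nodes: 0:c, 1:c, 2:c
edges: (0,1,y)


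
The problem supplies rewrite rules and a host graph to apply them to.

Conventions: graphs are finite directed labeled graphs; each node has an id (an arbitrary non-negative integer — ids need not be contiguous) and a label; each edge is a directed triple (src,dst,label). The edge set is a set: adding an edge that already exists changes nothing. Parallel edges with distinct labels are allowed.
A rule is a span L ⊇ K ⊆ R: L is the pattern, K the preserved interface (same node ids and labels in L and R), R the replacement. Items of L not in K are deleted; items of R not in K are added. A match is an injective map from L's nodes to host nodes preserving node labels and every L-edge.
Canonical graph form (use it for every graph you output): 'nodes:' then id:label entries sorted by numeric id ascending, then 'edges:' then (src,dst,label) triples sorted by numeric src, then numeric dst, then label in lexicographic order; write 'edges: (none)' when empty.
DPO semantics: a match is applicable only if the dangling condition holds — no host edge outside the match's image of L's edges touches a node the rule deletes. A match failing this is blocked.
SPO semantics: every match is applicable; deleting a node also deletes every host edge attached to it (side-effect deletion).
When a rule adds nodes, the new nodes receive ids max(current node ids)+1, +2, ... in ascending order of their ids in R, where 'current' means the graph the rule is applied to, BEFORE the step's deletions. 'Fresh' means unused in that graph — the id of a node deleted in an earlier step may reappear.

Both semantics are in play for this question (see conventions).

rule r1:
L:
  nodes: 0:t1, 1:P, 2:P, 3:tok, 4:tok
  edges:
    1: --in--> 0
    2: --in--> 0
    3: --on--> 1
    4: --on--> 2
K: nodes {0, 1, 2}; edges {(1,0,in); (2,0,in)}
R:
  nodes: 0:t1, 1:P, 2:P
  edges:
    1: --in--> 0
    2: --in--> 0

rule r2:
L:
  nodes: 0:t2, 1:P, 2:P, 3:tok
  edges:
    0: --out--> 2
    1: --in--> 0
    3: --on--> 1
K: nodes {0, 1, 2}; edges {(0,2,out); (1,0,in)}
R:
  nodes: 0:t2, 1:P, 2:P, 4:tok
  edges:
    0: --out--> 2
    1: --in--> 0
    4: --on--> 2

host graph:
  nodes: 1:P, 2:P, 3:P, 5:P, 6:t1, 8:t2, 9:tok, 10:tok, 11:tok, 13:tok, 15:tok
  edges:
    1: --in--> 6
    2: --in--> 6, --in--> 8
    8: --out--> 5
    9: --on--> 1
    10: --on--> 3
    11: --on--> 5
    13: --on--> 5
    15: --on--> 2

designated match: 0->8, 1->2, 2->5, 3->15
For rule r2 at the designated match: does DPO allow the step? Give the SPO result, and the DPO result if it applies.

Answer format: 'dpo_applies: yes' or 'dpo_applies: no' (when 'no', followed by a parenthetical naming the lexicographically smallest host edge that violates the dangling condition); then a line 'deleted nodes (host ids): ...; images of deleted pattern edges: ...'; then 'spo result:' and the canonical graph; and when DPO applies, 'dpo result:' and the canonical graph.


dpo_applies: yes
deleted nodes (host ids): 15; images of deleted pattern edges: (15,2,on)
spo result:
nodes: 1:P, 2:P, 3:P, 5:P, 6:t1, 8:t2, 9:tok, 10:tok, 11:tok, 13:tok, 16:tok
edges: (1,6,in); (2,6,in); (2,8,in); (8,5,out); (9,1,on); (10,3,on); (11,5,on); (13,5,on); (16,5,on)
dpo result:
nodes: 1:P, 2:P, 3:P, 5:P, 6:t1, 8:t2, 9:tok, 10:tok, 11:tok, 13:tok, 16:tok
edges: (1,6,in); (2,6,in); (2,8,in); (8,5,out); (9,1,on); (10,3,on); (11,5,on); (13,5,on); (16,5,on)


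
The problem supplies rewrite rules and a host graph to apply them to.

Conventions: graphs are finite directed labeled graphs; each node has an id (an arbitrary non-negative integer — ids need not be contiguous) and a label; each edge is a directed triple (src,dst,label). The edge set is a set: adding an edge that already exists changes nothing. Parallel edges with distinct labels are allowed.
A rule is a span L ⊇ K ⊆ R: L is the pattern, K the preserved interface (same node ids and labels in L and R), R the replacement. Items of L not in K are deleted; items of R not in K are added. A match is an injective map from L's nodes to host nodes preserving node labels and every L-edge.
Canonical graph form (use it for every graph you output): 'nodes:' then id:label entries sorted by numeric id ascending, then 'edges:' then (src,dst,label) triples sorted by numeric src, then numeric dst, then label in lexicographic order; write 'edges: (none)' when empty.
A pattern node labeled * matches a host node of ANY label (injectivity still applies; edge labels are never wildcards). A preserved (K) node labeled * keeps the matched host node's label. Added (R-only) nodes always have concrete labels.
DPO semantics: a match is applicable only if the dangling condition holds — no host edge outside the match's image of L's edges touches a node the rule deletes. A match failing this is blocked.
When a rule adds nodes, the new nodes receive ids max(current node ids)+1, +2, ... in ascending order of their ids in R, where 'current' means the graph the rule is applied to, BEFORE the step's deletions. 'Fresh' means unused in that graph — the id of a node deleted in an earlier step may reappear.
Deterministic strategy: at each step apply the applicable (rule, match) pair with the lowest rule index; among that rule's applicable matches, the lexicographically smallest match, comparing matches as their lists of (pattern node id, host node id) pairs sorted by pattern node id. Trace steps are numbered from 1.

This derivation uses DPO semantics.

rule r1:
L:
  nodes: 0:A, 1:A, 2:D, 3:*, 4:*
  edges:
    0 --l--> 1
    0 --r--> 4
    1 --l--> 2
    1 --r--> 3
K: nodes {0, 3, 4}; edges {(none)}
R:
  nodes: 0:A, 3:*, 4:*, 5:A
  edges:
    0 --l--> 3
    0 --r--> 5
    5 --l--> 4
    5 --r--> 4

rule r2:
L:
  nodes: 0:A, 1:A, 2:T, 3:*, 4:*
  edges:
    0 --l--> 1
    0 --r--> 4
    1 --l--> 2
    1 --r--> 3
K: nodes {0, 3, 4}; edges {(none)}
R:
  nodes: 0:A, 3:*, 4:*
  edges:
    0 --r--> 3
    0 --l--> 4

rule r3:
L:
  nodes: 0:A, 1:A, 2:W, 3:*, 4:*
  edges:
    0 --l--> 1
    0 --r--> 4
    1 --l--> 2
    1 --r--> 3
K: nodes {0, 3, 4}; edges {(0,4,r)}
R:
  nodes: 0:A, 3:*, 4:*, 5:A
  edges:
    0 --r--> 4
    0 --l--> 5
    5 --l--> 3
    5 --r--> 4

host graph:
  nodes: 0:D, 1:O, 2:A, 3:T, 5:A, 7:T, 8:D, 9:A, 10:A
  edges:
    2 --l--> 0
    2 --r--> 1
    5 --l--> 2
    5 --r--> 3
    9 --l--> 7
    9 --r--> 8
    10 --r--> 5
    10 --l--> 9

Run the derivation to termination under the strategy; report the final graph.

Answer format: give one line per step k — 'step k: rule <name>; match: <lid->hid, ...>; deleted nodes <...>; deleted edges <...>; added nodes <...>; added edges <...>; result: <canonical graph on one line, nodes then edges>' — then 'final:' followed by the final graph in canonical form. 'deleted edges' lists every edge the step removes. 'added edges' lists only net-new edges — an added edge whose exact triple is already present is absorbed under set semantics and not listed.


step 1: rule r1; match: 0->5, 1->2, 2->0, 3->1, 4->3; deleted nodes 0, 2; deleted edges (2,0,l); (2,1,r); (5,2,l); (5,3,r); added nodes 11; added edges (5,1,l); (5,11,r); (11,3,l); (11,3,r); result: nodes: 1:O, 3:T, 5:A, 7:T, 8:D, 9:A, 10:A, 11:A edges: (5,1,l); (5,11,r); (9,7,l); (9,8,r); (10,5,r); (10,9,l); (11,3,l); (11,3,r)
step 2: rule r2; match: 0->10, 1->9, 2->7, 3->8, 4->5; deleted nodes 7, 9; deleted edges (9,7,l); (9,8,r); (10,5,r); (10,9,l); added nodes (none); added edges (10,5,l); (10,8,r); result: nodes: 1:O, 3:T, 5:A, 8:D, 10:A, 11:A edges: (5,1,l); (5,11,r); (10,5,l); (10,8,r); (11,3,l); (11,3,r)
final:
nodes: 1:O, 3:T, 5:A, 8:D, 10:A, 11:A
edges: (5,1,l); (5,11,r); (10,5,l); (10,8,r); (11,3,l); (11,3,r)


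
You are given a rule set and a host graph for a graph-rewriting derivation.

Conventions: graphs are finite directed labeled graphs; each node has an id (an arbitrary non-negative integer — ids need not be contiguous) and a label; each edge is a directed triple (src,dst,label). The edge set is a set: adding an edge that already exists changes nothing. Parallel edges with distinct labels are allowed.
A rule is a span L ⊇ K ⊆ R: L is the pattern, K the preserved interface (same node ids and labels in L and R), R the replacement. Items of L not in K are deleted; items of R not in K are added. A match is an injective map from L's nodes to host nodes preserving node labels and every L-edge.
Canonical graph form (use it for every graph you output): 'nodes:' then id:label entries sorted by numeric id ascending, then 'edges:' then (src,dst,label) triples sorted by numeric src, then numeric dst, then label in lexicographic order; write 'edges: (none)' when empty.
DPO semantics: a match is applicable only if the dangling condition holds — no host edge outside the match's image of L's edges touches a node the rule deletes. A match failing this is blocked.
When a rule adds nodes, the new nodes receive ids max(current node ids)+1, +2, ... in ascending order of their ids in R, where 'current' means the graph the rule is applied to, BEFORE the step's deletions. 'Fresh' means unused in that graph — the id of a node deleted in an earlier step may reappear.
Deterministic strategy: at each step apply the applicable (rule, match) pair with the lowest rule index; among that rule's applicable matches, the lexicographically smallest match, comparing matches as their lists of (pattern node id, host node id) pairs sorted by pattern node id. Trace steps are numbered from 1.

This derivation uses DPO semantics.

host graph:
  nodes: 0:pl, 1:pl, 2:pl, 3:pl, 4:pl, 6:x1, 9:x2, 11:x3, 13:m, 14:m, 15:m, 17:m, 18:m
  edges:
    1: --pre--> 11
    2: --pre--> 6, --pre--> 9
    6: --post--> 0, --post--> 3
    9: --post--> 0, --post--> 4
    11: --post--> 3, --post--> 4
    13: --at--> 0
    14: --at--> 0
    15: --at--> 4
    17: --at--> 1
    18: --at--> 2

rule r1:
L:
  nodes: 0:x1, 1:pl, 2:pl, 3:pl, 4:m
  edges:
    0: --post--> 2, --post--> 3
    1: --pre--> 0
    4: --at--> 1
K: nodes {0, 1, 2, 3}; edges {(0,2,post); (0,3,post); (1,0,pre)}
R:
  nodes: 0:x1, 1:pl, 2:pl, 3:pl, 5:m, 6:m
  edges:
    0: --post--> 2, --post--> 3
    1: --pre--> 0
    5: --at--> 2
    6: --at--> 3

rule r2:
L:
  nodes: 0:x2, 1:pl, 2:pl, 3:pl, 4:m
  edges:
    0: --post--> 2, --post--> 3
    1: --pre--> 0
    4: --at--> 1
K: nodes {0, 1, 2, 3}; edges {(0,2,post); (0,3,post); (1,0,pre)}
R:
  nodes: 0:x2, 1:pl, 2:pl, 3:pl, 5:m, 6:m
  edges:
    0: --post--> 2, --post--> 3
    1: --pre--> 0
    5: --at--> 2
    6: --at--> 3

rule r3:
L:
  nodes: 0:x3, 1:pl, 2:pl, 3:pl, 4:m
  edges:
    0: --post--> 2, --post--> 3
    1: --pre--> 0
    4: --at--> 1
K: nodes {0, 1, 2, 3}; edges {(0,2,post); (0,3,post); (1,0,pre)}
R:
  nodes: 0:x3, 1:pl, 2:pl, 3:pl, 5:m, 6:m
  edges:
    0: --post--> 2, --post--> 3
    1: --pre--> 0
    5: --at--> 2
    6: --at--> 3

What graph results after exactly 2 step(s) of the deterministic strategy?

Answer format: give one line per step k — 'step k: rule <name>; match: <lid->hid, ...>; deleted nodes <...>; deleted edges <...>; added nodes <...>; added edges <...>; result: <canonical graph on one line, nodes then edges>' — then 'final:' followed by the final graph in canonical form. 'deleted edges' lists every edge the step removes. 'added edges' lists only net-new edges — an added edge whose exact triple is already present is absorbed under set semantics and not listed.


step 1: rule r1; match: 0->6, 1->2, 2->0, 3->3, 4->18; deleted nodes 18; deleted edges (18,2,at); added nodes 19, 20; added edges (19,0,at); (20,3,at); result: nodes: 0:pl, 1:pl, 2:pl, 3:pl, 4:pl, 6:x1, 9:x2, 11:x3, 13:m, 14:m, 15:m, 17:m, 19:m, 20:m edges: (1,11,pre); (2,6,pre); (2,9,pre); (6,0,post); (6,3,post); (9,0,post); (9,4,post); (11,3,post); (11,4,post); (13,0,at); (14,0,at); (15,4,at); (17,1,at); (19,0,at); (20,3,at)
step 2: rule r3; match: 0->11, 1->1, 2->3, 3->4, 4->17; deleted nodes 17; deleted edges (17,1,at); added nodes 21, 22; added edges (21,3,at); (22,4,at); result: nodes: 0:pl, 1:pl, 2:pl, 3:pl, 4:pl, 6:x1, 9:x2, 11:x3, 13:m, 14:m, 15:m, 19:m, 20:m, 21:m, 22:m edges: (1,11,pre); (2,6,pre); (2,9,pre); (6,0,post); (6,3,post); (9,0,post); (9,4,post); (11,3,post); (11,4,post); (13,0,at); (14,0,at); (15,4,at); (19,0,at); (20,3,at); (21,3,at); (22,4,at)
final:
nodes: 0:pl, 1:pl, 2:pl, 3:pl, 4:pl, 6:x1, 9:x2, 11:x3, 13:m, 14:m, 15:m, 19:m, 20:m, 21:m, 22:m
edges: (1,11,pre); (2,6,pre); (2,9,pre); (6,0,post); (6,3,post); (9,0,post); (9,4,post); (11,3,post); (11,4,post); (13,0,at); (14,0,at); (15,4,at); (19,0,at); (20,3,at); (21,3,at); (22,4,at)


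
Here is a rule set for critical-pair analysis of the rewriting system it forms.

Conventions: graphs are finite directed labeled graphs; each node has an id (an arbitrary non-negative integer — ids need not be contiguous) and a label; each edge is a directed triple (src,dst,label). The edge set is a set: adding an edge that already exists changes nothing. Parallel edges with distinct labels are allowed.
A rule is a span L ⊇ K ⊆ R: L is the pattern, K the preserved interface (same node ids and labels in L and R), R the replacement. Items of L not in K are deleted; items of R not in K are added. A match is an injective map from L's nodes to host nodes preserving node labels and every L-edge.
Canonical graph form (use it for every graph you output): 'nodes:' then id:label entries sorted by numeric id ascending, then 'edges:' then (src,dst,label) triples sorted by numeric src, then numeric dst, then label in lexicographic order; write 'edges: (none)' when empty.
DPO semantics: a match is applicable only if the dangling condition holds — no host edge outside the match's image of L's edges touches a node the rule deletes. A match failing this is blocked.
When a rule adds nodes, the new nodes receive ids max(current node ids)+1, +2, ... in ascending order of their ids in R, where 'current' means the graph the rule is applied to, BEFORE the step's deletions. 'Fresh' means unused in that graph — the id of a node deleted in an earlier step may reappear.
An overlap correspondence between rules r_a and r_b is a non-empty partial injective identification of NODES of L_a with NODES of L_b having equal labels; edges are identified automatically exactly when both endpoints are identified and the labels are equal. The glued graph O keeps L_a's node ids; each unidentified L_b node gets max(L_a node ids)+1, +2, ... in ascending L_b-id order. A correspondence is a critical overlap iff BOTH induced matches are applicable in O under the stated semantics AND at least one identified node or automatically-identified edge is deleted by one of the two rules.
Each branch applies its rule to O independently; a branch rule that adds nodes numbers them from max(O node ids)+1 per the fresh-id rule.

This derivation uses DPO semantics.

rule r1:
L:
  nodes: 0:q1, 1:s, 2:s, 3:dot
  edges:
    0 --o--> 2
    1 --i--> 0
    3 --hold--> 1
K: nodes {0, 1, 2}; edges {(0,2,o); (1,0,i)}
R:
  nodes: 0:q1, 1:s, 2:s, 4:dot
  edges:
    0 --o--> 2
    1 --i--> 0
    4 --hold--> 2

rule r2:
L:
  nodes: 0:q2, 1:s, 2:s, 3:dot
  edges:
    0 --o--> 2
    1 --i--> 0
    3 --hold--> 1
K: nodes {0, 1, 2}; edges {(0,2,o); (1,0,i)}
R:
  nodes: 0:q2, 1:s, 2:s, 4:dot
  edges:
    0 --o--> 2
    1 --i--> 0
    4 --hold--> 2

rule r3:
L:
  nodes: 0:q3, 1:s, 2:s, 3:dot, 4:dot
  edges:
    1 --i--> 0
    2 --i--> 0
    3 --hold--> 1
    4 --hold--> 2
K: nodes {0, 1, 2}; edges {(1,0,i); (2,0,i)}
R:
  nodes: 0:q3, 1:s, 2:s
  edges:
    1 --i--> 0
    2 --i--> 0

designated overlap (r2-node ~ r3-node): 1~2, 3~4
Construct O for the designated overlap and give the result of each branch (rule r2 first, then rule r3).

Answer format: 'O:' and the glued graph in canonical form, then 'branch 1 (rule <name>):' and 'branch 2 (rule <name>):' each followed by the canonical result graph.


O:
nodes: 0:q2, 1:s, 2:s, 3:dot, 4:q3, 5:s, 6:dot
edges: (0,2,o); (1,0,i); (1,4,i); (3,1,hold); (5,4,i); (6,5,hold)
branch 1 (rule r2):
nodes: 0:q2, 1:s, 2:s, 4:q3, 5:s, 6:dot, 7:dot
edges: (0,2,o); (1,0,i); (1,4,i); (5,4,i); (6,5,hold); (7,2,hold)
branch 2 (rule r3):
nodes: 0:q2, 1:s, 2:s, 4:q3, 5:s
edges: (0,2,o); (1,0,i); (1,4,i); (5,4,i)


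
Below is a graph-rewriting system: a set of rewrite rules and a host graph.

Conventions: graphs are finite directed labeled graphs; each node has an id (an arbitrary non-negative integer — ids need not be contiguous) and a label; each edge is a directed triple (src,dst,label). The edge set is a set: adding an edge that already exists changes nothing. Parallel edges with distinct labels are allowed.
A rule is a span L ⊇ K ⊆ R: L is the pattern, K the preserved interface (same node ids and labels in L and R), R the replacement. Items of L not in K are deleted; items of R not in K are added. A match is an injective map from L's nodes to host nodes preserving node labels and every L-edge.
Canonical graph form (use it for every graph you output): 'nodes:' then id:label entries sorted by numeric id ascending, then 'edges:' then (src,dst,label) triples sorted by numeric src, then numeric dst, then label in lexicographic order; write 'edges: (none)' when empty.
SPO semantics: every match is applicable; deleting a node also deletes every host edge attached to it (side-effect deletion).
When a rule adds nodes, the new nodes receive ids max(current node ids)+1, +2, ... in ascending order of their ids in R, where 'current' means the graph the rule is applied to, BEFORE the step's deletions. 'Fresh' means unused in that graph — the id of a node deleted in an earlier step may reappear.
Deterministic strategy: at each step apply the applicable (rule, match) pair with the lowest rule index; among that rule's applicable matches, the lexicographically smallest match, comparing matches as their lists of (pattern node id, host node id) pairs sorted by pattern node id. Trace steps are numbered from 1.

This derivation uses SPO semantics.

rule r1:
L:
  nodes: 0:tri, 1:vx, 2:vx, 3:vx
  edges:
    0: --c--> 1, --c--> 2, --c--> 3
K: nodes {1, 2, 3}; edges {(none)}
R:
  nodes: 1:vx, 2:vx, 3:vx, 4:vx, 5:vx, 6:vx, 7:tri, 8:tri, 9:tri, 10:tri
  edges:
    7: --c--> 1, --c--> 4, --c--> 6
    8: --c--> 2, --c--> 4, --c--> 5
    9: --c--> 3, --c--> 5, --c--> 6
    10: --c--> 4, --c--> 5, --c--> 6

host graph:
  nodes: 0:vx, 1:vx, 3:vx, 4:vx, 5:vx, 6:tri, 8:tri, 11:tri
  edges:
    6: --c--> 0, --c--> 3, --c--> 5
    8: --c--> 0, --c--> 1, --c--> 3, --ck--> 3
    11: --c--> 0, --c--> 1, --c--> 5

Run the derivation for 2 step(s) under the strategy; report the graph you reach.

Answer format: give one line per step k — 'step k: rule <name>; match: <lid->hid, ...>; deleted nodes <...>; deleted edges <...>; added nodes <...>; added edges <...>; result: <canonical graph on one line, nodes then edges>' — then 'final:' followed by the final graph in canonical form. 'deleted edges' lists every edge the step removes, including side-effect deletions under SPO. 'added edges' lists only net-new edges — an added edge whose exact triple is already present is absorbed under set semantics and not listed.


step 1: rule r1; match: 0->6, 1->0, 2->3, 3->5; deleted nodes 6; deleted edges (6,0,c); (6,3,c); (6,5,c); added nodes 12, 13, 14, 15, 16, 17, 18; added edges (15,0,c); (15,12,c); (15,14,c); (16,3,c); (16,12,c); (16,13,c); (17,5,c); (17,13,c); (17,14,c); (18,12,c); (18,13,c); (18,14,c); result: nodes: 0:vx, 1:vx, 3:vx, 4:vx, 5:vx, 8:tri, 11:tri, 12:vx, 13:vx, 14:vx, 15:tri, 16:tri, 17:tri, 18:tri edges: (8,0,c); (8,1,c); (8,3,c); (8,3,ck); (11,0,c); (11,1,c); (11,5,c); (15,0,c); (15,12,c); (15,14,c); (16,3,c); (16,12,c); (16,13,c); (17,5,c); (17,13,c); (17,14,c); (18,12,c); (18,13,c); (18,14,c)
step 2: rule r1; match: 0->8, 1->0, 2->1, 3->3; deleted nodes 8; deleted edges (8,0,c); (8,1,c); (8,3,c); (8,3,ck); added nodes 19, 20, 21, 22, 23, 24, 25; added edges (22,0,c); (22,19,c); (22,21,c); (23,1,c); (23,19,c); (23,20,c); (24,3,c); (24,20,c); (24,21,c); (25,19,c); (25,20,c); (25,21,c); result: nodes: 0:vx, 1:vx, 3:vx, 4:vx, 5:vx, 11:tri, 12:vx, 13:vx, 14:vx, 15:tri, 16:tri, 17:tri, 18:tri, 19:vx, 20:vx, 21:vx, 22:tri, 23:tri, 24:tri, 25:tri edges: (11,0,c); (11,1,c); (11,5,c); (15,0,c); (15,12,c); (15,14,c); (16,3,c); (16,12,c); (16,13,c); (17,5,c); (17,13,c); (17,14,c); (18,12,c); (18,13,c); (18,14,c); (22,0,c); (22,19,c); (22,21,c); (23,1,c); (23,19,c); (23,20,c); (24,3,c); (24,20,c); (24,21,c); (25,19,c); (25,20,c); (25,21,c)
final:
nodes: 0:vx, 1:vx, 3:vx, 4:vx, 5:vx, 11:tri, 12:vx, 13:vx, 14:vx, 15:tri, 16:tri, 17:tri, 18:tri, 19:vx, 20:vx, 21:vx, 22:tri, 23:tri, 24:tri, 25:tri
edges: (11,0,c); (11,1,c); (11,5,c); (15,0,c); (15,12,c); (15,14,c); (16,3,c); (16,12,c); (16,13,c); (17,5,c); (17,13,c); (17,14,c); (18,12,c); (18,13,c); (18,14,c); (22,0,c); (22,19,c); (22,21,c); (23,1,c); (23,19,c); (23,20,c); (24,3,c); (24,20,c); (24,21,c); (25,19,c); (25,20,c); (25,21,c)


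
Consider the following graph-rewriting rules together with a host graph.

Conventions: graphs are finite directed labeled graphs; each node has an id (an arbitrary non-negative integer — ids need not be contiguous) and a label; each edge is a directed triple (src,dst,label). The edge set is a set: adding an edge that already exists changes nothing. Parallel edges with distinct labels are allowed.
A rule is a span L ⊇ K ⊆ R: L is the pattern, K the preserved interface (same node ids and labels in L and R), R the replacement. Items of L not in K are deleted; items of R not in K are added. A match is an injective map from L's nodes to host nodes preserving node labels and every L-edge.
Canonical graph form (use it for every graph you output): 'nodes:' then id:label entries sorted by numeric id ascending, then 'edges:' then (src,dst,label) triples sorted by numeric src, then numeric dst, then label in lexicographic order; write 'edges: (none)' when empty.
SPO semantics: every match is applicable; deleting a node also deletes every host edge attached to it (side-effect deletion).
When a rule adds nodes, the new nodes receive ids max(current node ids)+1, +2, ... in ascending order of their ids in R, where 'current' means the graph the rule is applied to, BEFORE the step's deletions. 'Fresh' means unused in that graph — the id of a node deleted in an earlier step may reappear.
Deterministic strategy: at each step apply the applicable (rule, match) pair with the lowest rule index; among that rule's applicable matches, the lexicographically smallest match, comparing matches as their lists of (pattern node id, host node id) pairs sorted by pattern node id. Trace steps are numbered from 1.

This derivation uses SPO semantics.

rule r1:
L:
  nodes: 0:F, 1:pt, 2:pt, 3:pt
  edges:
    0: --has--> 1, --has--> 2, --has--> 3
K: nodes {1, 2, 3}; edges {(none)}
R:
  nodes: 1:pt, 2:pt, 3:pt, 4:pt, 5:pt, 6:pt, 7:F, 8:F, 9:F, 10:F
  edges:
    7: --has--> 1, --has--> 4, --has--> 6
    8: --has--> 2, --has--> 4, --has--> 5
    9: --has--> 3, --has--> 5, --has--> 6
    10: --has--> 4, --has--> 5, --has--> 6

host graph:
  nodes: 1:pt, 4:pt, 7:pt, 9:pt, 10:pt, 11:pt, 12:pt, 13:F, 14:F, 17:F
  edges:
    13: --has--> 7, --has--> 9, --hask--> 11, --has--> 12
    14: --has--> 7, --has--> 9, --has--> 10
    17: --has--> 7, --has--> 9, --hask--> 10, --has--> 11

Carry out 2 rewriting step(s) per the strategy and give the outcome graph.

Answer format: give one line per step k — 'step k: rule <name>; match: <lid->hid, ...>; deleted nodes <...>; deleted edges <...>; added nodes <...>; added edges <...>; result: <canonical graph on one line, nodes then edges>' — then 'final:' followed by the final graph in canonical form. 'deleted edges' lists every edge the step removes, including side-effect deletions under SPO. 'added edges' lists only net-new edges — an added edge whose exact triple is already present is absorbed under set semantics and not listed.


step 1: rule r1; match: 0->13, 1->7, 2->9, 3->12; deleted nodes 13; deleted edges (13,7,has); (13,9,has); (13,11,hask); (13,12,has); added nodes 18, 19, 20, 21, 22, 23, 24; added edges (21,7,has); (21,18,has); (21,20,has); (22,9,has); (22,18,has); (22,19,has); (23,12,has); (23,19,has); (23,20,has); (24,18,has); (24,19,has); (24,20,has); result: nodes: 1:pt, 4:pt, 7:pt, 9:pt, 10:pt, 11:pt, 12:pt, 14:F, 17:F, 18:pt, 19:pt, 20:pt, 21:F, 22:F, 23:F, 24:F edges: (14,7,has); (14,9,has); (14,10,has); (17,7,has); (17,9,has); (17,10,hask); (17,11,has); (21,7,has); (21,18,has); (21,20,has); (22,9,has); (22,18,has); (22,19,has); (23,12,has); (23,19,has); (23,20,has); (24,18,has); (24,19,has); (24,20,has)
step 2: rule r1; match: 0->14, 1->7, 2->9, 3->10; deleted nodes 14; deleted edges (14,7,has); (14,9,has); (14,10,has); added nodes 25, 26, 27, 28, 29, 30, 31; added edges (28,7,has); (28,25,has); (28,27,has); (29,9,has); (29,25,has); (29,26,has); (30,10,has); (30,26,has); (30,27,has); (31,25,has); (31,26,has); (31,27,has); result: nodes: 1:pt, 4:pt, 7:pt, 9:pt, 10:pt, 11:pt, 12:pt, 17:F, 18:pt, 19:pt, 20:pt, 21:F, 22:F, 23:F, 24:F, 25:pt, 26:pt, 27:pt, 28:F, 29:F, 30:F, 31:F edges: (17,7,has); (17,9,has); (17,10,hask); (17,11,has); (21,7,has); (21,18,has); (21,20,has); (22,9,has); (22,18,has); (22,19,has); (23,12,has); (23,19,has); (23,20,has); (24,18,has); (24,19,has); (24,20,has); (28,7,has); (28,25,has); (28,27,has); (29,9,has); (29,25,has); (29,26,has); (30,10,has); (30,26,has); (30,27,has); (31,25,has); (31,26,has); (31,27,has)
final:
nodes: 1:pt, 4:pt, 7:pt, 9:pt, 10:pt, 11:pt, 12:pt, 17:F, 18:pt, 19:pt, 20:pt, 21:F, 22:F, 23:F, 24:F, 25:pt, 26:pt, 27:pt, 28:F, 29:F, 30:F, 31:F
edges: (17,7,has); (17,9,has); (17,10,hask); (17,11,has); (21,7,has); (21,18,has); (21,20,has); (22,9,has); (22,18,has); (22,19,has); (23,12,has); (23,19,has); (23,20,has); (24,18,has); (24,19,has); (24,20,has); (28,7,has); (28,25,has); (28,27,has); (29,9,has); (29,25,has); (29,26,has); (30,10,has); (30,26,has); (30,27,has); (31,25,has); (31,26,has); (31,27,has)


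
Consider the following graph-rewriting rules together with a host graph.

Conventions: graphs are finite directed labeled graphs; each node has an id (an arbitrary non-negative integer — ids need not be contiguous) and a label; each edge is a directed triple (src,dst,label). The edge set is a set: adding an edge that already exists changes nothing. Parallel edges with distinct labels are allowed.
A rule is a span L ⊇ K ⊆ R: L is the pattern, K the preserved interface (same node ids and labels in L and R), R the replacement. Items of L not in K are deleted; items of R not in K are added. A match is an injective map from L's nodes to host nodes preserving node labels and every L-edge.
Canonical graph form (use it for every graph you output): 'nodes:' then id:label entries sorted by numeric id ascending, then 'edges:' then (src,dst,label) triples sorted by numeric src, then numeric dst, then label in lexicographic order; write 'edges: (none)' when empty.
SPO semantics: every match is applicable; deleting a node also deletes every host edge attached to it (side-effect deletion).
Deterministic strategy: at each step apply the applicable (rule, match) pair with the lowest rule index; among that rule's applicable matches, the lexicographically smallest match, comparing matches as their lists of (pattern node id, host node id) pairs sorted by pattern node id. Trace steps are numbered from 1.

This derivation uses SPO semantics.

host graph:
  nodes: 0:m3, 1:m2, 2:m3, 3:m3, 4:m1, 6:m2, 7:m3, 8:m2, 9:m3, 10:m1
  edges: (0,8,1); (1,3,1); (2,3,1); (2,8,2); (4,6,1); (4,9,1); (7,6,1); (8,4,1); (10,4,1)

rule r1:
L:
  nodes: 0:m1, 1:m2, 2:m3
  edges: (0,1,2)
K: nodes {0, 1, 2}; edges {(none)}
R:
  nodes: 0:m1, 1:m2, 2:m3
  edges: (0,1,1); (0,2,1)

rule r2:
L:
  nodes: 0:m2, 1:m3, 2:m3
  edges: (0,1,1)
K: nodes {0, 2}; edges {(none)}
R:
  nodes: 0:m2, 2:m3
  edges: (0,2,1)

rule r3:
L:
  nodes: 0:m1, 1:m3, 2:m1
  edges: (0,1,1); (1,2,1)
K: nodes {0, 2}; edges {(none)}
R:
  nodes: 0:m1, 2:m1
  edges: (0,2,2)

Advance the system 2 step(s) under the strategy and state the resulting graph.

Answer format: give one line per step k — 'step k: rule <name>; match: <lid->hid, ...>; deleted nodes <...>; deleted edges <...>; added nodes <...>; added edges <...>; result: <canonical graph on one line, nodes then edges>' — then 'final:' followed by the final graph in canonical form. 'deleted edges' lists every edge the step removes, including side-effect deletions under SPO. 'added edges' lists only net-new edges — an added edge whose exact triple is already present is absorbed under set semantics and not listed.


step 1: rule r2; match: 0->1, 1->3, 2->0; deleted nodes 3; deleted edges (1,3,1); (2,3,1); added nodes (none); added edges (1,0,1); result: nodes: 0:m3, 1:m2, 2:m3, 4:m1, 6:m2, 7:m3, 8:m2, 9:m3, 10:m1 edges: (0,8,1); (1,0,1); (2,8,2); (4,6,1); (4,9,1); (7,6,1); (8,4,1); (10,4,1)
step 2: rule r2; match: 0->1, 1->0, 2->2; deleted nodes 0; deleted edges (0,8,1); (1,0,1); added nodes (none); added edges (1,2,1); result: nodes: 1:m2, 2:m3, 4:m1, 6:m2, 7:m3, 8:m2, 9:m3, 10:m1 edges: (1,2,1); (2,8,2); (4,6,1); (4,9,1); (7,6,1); (8,4,1); (10,4,1)
final:
nodes: 1:m2, 2:m3, 4:m1, 6:m2, 7:m3, 8:m2, 9:m3, 10:m1
edges: (1,2,1); (2,8,2); (4,6,1); (4,9,1); (7,6,1); (8,4,1); (10,4,1)


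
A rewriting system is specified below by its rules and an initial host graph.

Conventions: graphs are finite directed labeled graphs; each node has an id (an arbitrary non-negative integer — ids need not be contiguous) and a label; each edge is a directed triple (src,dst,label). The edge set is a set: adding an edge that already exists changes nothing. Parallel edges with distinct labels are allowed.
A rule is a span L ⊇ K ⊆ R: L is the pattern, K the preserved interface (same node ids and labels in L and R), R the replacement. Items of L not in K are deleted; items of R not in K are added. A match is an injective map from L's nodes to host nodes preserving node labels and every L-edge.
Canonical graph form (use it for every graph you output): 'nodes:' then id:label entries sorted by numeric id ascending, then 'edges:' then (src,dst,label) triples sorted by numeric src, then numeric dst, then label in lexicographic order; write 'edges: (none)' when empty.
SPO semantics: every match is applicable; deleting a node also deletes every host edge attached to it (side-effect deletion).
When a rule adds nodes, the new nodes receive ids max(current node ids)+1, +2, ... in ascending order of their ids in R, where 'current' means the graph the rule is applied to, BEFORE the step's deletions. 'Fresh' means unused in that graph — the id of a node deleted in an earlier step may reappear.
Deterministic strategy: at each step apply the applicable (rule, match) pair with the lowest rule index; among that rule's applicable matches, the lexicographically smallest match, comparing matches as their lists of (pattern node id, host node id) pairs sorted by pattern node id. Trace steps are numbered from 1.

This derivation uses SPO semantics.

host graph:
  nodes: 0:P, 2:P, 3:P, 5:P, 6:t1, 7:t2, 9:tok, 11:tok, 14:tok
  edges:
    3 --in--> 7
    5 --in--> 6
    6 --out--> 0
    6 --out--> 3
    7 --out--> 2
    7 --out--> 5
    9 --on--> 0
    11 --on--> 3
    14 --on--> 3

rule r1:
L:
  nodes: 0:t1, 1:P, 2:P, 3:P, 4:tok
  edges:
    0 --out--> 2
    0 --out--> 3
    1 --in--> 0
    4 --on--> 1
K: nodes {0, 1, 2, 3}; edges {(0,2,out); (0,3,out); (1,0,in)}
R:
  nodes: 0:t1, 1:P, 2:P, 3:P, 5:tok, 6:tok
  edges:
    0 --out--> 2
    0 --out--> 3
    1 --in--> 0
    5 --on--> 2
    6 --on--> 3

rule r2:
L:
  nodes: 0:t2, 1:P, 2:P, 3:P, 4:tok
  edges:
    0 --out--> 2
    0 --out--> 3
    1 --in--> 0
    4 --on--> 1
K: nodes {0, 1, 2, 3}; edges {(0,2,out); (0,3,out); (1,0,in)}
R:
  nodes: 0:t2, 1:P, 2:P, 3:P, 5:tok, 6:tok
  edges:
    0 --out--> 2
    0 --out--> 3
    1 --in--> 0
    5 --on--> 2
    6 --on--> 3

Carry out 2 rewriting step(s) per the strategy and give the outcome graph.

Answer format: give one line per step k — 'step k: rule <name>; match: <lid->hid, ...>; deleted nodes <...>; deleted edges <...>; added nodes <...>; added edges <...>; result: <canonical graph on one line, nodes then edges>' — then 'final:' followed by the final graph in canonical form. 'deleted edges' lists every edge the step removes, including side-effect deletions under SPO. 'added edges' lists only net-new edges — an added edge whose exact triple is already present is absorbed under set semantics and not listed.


step 1: rule r2; match: 0->7, 1->3, 2->2, 3->5, 4->11; deleted nodes 11; deleted edges (11,3,on); added nodes 15, 16; added edges (15,2,on); (16,5,on); result: nodes: 0:P, 2:P, 3:P, 5:P, 6:t1, 7:t2, 9:tok, 14:tok, 15:tok, 16:tok edges: (3,7,in); (5,6,in); (6,0,out); (6,3,out); (7,2,out); (7,5,out); (9,0,on); (14,3,on); (15,2,on); (16,5,on)
step 2: rule r1; match: 0->6, 1->5, 2->0, 3->3, 4->16; deleted nodes 16; deleted edges (16,5,on); added nodes 17, 18; added edges (17,0,on); (18,3,on); result: nodes: 0:P, 2:P, 3:P, 5:P, 6:t1, 7:t2, 9:tok, 14:tok, 15:tok, 17:tok, 18:tok edges: (3,7,in); (5,6,in); (6,0,out); (6,3,out); (7,2,out); (7,5,out); (9,0,on); (14,3,on); (15,2,on); (17,0,on); (18,3,on)
final:
nodes: 0:P, 2:P, 3:P, 5:P, 6:t1, 7:t2, 9:tok, 14:tok, 15:tok, 17:tok, 18:tok
edges: (3,7,in); (5,6,in); (6,0,out); (6,3,out); (7,2,out); (7,5,out); (9,0,on); (14,3,on); (15,2,on); (17,0,on); (18,3,on)


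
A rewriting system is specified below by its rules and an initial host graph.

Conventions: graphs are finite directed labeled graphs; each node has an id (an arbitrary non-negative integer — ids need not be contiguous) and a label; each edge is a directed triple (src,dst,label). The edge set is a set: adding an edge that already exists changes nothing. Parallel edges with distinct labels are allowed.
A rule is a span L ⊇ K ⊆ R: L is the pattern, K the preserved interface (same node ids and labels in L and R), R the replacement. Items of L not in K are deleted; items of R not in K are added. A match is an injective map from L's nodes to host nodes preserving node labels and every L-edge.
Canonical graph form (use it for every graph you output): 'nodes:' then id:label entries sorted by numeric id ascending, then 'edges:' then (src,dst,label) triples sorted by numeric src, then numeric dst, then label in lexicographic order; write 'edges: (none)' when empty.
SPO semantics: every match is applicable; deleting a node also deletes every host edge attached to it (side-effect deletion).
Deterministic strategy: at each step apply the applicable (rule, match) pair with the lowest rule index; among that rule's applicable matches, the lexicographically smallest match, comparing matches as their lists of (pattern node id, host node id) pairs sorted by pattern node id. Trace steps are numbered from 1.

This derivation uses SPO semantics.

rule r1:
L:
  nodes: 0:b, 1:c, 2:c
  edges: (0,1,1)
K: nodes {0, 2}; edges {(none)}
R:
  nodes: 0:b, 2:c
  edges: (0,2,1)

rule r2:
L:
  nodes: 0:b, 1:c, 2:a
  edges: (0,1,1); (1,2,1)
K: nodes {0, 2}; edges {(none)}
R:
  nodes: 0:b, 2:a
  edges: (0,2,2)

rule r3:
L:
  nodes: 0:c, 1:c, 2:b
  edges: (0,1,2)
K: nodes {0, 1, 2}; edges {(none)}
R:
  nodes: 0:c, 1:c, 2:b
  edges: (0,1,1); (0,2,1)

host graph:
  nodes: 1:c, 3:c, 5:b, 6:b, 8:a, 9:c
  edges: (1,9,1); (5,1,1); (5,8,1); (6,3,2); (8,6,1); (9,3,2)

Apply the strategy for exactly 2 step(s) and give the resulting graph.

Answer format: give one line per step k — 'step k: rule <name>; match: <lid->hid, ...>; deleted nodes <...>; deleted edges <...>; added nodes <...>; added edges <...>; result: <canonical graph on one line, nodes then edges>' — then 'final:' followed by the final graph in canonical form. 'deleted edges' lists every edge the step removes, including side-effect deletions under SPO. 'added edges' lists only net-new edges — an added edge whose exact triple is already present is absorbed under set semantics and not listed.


step 1: rule r1; match: 0->5, 1->1, 2->3; deleted nodes 1; deleted edges (1,9,1); (5,1,1); added nodes (none); added edges (5,3,1); result: nodes: 3:c, 5:b, 6:b, 8:a, 9:c edges: (5,3,1); (5,8,1); (6,3,2); (8,6,1); (9,3,2)
step 2: rule r1; match: 0->5, 1->3, 2->9; deleted nodes 3; deleted edges (5,3,1); (6,3,2); (9,3,2); added nodes (none); added edges (5,9,1); result: nodes: 5:b, 6:b, 8:a, 9:c edges: (5,8,1); (5,9,1); (8,6,1)
final:
nodes: 5:b, 6:b, 8:a, 9:c
edges: (5,8,1); (5,9,1); (8,6,1)


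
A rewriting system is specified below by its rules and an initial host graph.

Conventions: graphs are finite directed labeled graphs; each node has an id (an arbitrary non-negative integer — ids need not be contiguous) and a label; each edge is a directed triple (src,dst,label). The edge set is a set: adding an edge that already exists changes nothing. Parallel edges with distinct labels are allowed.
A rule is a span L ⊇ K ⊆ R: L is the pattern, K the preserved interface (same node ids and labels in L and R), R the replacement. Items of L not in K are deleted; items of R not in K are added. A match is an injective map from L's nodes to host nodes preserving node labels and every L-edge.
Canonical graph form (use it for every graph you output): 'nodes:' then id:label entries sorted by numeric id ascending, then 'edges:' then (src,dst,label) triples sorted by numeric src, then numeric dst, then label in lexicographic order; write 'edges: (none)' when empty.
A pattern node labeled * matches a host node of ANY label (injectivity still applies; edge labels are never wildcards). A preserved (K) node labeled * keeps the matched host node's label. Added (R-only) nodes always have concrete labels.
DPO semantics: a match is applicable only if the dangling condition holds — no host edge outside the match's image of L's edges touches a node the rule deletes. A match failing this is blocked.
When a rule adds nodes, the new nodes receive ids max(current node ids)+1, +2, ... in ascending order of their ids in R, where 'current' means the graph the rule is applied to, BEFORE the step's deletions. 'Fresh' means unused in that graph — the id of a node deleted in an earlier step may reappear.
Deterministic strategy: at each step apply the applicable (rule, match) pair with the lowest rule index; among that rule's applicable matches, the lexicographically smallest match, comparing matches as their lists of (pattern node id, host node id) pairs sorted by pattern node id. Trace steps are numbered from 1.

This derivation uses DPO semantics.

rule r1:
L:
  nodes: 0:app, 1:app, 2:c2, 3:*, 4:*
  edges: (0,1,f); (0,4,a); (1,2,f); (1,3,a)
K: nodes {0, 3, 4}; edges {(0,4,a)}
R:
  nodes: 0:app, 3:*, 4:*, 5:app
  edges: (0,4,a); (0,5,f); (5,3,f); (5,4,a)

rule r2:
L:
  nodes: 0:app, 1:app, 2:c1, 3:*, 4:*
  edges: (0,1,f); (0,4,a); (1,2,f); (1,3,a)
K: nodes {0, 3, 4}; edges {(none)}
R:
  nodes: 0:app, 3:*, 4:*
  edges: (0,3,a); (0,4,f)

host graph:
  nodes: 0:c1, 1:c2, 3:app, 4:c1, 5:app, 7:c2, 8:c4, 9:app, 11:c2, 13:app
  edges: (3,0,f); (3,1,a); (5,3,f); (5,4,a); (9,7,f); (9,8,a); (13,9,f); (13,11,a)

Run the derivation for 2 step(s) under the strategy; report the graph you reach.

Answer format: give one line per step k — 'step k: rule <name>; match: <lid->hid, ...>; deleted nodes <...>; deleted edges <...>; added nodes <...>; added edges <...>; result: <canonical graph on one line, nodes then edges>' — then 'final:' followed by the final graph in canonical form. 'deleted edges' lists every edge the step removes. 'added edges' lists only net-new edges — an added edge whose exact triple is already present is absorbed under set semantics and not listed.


step 1: rule r1; match: 0->13, 1->9, 2->7, 3->8, 4->11; deleted nodes 7, 9; deleted edges (9,7,f); (9,8,a); (13,9,f); added nodes 14; added edges (13,14,f); (14,8,f); (14,11,a); result: nodes: 0:c1, 1:c2, 3:app, 4:c1, 5:app, 8:c4, 11:c2, 13:app, 14:app edges: (3,0,f); (3,1,a); (5,3,f); (5,4,a); (13,11,a); (13,14,f); (14,8,f); (14,11,a)
step 2: rule r2; match: 0->5, 1->3, 2->0, 3->1, 4->4; deleted nodes 0, 3; deleted edges (3,0,f); (3,1,a); (5,3,f); (5,4,a); added nodes (none); added edges (5,1,a); (5,4,f); result: nodes: 1:c2, 4:c1, 5:app, 8:c4, 11:c2, 13:app, 14:app edges: (5,1,a); (5,4,f); (13,11,a); (13,14,f); (14,8,f); (14,11,a)
final:
nodes: 1:c2, 4:c1, 5:app, 8:c4, 11:c2, 13:app, 14:app
edges: (5,1,a); (5,4,f); (13,11,a); (13,14,f); (14,8,f); (14,11,a)
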